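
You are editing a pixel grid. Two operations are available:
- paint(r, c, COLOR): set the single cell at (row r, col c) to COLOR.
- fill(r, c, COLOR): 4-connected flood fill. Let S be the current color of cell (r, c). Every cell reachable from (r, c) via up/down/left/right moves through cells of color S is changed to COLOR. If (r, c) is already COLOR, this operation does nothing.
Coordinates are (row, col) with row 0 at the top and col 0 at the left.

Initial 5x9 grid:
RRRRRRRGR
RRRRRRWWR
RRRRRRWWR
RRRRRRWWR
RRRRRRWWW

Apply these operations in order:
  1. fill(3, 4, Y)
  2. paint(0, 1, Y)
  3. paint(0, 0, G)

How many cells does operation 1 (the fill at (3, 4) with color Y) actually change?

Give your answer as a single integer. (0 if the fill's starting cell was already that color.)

After op 1 fill(3,4,Y) [31 cells changed]:
YYYYYYYGR
YYYYYYWWR
YYYYYYWWR
YYYYYYWWR
YYYYYYWWW

Answer: 31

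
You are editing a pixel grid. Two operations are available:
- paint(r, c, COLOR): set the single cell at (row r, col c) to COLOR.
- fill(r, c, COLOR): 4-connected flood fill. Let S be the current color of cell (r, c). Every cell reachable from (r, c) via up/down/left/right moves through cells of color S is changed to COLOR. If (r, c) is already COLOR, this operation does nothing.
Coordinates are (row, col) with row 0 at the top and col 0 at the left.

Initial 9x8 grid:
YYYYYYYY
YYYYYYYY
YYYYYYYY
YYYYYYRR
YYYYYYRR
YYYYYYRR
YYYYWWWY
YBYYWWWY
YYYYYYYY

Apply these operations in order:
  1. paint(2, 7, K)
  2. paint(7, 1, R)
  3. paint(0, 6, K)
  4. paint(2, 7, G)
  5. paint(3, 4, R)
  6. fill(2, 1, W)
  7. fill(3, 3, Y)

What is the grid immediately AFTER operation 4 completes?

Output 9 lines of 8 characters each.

Answer: YYYYYYKY
YYYYYYYY
YYYYYYYG
YYYYYYRR
YYYYYYRR
YYYYYYRR
YYYYWWWY
YRYYWWWY
YYYYYYYY

Derivation:
After op 1 paint(2,7,K):
YYYYYYYY
YYYYYYYY
YYYYYYYK
YYYYYYRR
YYYYYYRR
YYYYYYRR
YYYYWWWY
YBYYWWWY
YYYYYYYY
After op 2 paint(7,1,R):
YYYYYYYY
YYYYYYYY
YYYYYYYK
YYYYYYRR
YYYYYYRR
YYYYYYRR
YYYYWWWY
YRYYWWWY
YYYYYYYY
After op 3 paint(0,6,K):
YYYYYYKY
YYYYYYYY
YYYYYYYK
YYYYYYRR
YYYYYYRR
YYYYYYRR
YYYYWWWY
YRYYWWWY
YYYYYYYY
After op 4 paint(2,7,G):
YYYYYYKY
YYYYYYYY
YYYYYYYG
YYYYYYRR
YYYYYYRR
YYYYYYRR
YYYYWWWY
YRYYWWWY
YYYYYYYY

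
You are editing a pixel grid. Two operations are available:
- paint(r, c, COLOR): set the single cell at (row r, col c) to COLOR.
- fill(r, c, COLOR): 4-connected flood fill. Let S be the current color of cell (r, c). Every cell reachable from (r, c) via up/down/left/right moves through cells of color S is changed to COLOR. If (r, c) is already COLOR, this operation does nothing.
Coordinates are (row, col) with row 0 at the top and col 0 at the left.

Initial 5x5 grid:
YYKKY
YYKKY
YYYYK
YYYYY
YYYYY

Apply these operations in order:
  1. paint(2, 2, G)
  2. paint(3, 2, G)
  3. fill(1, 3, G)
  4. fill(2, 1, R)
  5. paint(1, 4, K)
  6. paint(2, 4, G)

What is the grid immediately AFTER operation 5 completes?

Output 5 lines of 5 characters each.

Answer: RRGGY
RRGGK
RRGRK
RRGRR
RRRRR

Derivation:
After op 1 paint(2,2,G):
YYKKY
YYKKY
YYGYK
YYYYY
YYYYY
After op 2 paint(3,2,G):
YYKKY
YYKKY
YYGYK
YYGYY
YYYYY
After op 3 fill(1,3,G) [4 cells changed]:
YYGGY
YYGGY
YYGYK
YYGYY
YYYYY
After op 4 fill(2,1,R) [16 cells changed]:
RRGGY
RRGGY
RRGRK
RRGRR
RRRRR
After op 5 paint(1,4,K):
RRGGY
RRGGK
RRGRK
RRGRR
RRRRR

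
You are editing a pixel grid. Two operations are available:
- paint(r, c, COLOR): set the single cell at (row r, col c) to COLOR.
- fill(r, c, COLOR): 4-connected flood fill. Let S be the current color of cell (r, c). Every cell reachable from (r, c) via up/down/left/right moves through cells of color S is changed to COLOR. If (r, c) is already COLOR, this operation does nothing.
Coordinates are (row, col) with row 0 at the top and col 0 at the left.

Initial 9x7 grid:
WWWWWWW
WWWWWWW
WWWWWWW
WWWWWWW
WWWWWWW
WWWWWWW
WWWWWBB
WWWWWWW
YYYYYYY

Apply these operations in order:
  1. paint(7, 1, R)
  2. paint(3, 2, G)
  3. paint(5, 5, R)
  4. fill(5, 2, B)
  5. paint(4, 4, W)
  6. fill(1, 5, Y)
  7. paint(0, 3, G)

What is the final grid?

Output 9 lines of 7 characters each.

Answer: YYYGYYY
YYYYYYY
YYYYYYY
YYGYYYY
YYYYWYY
YYYYYRY
YYYYYYY
YRYYYYY
YYYYYYY

Derivation:
After op 1 paint(7,1,R):
WWWWWWW
WWWWWWW
WWWWWWW
WWWWWWW
WWWWWWW
WWWWWWW
WWWWWBB
WRWWWWW
YYYYYYY
After op 2 paint(3,2,G):
WWWWWWW
WWWWWWW
WWWWWWW
WWGWWWW
WWWWWWW
WWWWWWW
WWWWWBB
WRWWWWW
YYYYYYY
After op 3 paint(5,5,R):
WWWWWWW
WWWWWWW
WWWWWWW
WWGWWWW
WWWWWWW
WWWWWRW
WWWWWBB
WRWWWWW
YYYYYYY
After op 4 fill(5,2,B) [51 cells changed]:
BBBBBBB
BBBBBBB
BBBBBBB
BBGBBBB
BBBBBBB
BBBBBRB
BBBBBBB
BRBBBBB
YYYYYYY
After op 5 paint(4,4,W):
BBBBBBB
BBBBBBB
BBBBBBB
BBGBBBB
BBBBWBB
BBBBBRB
BBBBBBB
BRBBBBB
YYYYYYY
After op 6 fill(1,5,Y) [52 cells changed]:
YYYYYYY
YYYYYYY
YYYYYYY
YYGYYYY
YYYYWYY
YYYYYRY
YYYYYYY
YRYYYYY
YYYYYYY
After op 7 paint(0,3,G):
YYYGYYY
YYYYYYY
YYYYYYY
YYGYYYY
YYYYWYY
YYYYYRY
YYYYYYY
YRYYYYY
YYYYYYY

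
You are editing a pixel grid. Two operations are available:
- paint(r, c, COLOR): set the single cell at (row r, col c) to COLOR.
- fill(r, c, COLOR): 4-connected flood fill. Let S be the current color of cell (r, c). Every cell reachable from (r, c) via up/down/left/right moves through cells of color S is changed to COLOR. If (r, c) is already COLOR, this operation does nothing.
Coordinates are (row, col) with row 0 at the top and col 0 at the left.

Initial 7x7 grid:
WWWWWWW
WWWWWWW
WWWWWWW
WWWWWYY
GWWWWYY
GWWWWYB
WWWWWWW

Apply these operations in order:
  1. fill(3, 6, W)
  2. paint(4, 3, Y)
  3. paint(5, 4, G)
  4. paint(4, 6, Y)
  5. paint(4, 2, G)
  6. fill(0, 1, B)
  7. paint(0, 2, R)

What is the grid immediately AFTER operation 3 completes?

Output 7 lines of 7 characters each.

After op 1 fill(3,6,W) [5 cells changed]:
WWWWWWW
WWWWWWW
WWWWWWW
WWWWWWW
GWWWWWW
GWWWWWB
WWWWWWW
After op 2 paint(4,3,Y):
WWWWWWW
WWWWWWW
WWWWWWW
WWWWWWW
GWWYWWW
GWWWWWB
WWWWWWW
After op 3 paint(5,4,G):
WWWWWWW
WWWWWWW
WWWWWWW
WWWWWWW
GWWYWWW
GWWWGWB
WWWWWWW

Answer: WWWWWWW
WWWWWWW
WWWWWWW
WWWWWWW
GWWYWWW
GWWWGWB
WWWWWWW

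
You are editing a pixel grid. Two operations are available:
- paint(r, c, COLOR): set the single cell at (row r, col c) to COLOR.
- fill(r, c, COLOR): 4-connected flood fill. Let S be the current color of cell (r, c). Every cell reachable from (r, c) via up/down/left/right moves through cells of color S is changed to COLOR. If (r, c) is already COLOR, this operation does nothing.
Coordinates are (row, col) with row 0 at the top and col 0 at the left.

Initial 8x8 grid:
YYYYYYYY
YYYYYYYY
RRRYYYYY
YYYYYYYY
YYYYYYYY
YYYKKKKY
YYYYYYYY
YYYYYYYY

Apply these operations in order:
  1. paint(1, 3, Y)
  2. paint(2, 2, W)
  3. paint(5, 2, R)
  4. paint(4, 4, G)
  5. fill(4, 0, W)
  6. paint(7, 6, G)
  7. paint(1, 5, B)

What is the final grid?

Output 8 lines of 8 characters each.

Answer: WWWWWWWW
WWWWWBWW
RRWWWWWW
WWWWWWWW
WWWWGWWW
WWRKKKKW
WWWWWWWW
WWWWWWGW

Derivation:
After op 1 paint(1,3,Y):
YYYYYYYY
YYYYYYYY
RRRYYYYY
YYYYYYYY
YYYYYYYY
YYYKKKKY
YYYYYYYY
YYYYYYYY
After op 2 paint(2,2,W):
YYYYYYYY
YYYYYYYY
RRWYYYYY
YYYYYYYY
YYYYYYYY
YYYKKKKY
YYYYYYYY
YYYYYYYY
After op 3 paint(5,2,R):
YYYYYYYY
YYYYYYYY
RRWYYYYY
YYYYYYYY
YYYYYYYY
YYRKKKKY
YYYYYYYY
YYYYYYYY
After op 4 paint(4,4,G):
YYYYYYYY
YYYYYYYY
RRWYYYYY
YYYYYYYY
YYYYGYYY
YYRKKKKY
YYYYYYYY
YYYYYYYY
After op 5 fill(4,0,W) [55 cells changed]:
WWWWWWWW
WWWWWWWW
RRWWWWWW
WWWWWWWW
WWWWGWWW
WWRKKKKW
WWWWWWWW
WWWWWWWW
After op 6 paint(7,6,G):
WWWWWWWW
WWWWWWWW
RRWWWWWW
WWWWWWWW
WWWWGWWW
WWRKKKKW
WWWWWWWW
WWWWWWGW
After op 7 paint(1,5,B):
WWWWWWWW
WWWWWBWW
RRWWWWWW
WWWWWWWW
WWWWGWWW
WWRKKKKW
WWWWWWWW
WWWWWWGW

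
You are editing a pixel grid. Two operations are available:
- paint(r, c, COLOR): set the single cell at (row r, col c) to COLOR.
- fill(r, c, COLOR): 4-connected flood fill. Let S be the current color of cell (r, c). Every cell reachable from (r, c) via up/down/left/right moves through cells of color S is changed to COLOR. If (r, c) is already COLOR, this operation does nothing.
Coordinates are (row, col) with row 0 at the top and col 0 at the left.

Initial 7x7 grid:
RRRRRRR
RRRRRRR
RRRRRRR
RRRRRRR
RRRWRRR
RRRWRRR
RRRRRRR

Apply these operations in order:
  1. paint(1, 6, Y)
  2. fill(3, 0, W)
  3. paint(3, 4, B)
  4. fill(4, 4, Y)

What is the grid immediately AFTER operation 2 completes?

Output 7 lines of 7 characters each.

After op 1 paint(1,6,Y):
RRRRRRR
RRRRRRY
RRRRRRR
RRRRRRR
RRRWRRR
RRRWRRR
RRRRRRR
After op 2 fill(3,0,W) [46 cells changed]:
WWWWWWW
WWWWWWY
WWWWWWW
WWWWWWW
WWWWWWW
WWWWWWW
WWWWWWW

Answer: WWWWWWW
WWWWWWY
WWWWWWW
WWWWWWW
WWWWWWW
WWWWWWW
WWWWWWW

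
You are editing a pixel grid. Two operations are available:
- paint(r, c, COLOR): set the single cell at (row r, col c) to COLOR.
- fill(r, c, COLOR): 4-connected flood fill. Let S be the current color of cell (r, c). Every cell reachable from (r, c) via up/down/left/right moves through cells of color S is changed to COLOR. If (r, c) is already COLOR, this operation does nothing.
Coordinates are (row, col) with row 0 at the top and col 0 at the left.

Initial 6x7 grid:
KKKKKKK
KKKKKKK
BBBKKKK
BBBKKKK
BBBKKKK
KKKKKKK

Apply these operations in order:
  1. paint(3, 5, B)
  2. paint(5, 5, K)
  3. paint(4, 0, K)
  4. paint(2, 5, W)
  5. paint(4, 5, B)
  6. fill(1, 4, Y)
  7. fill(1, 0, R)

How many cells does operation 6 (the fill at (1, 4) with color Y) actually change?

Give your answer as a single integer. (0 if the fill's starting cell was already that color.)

Answer: 31

Derivation:
After op 1 paint(3,5,B):
KKKKKKK
KKKKKKK
BBBKKKK
BBBKKBK
BBBKKKK
KKKKKKK
After op 2 paint(5,5,K):
KKKKKKK
KKKKKKK
BBBKKKK
BBBKKBK
BBBKKKK
KKKKKKK
After op 3 paint(4,0,K):
KKKKKKK
KKKKKKK
BBBKKKK
BBBKKBK
KBBKKKK
KKKKKKK
After op 4 paint(2,5,W):
KKKKKKK
KKKKKKK
BBBKKWK
BBBKKBK
KBBKKKK
KKKKKKK
After op 5 paint(4,5,B):
KKKKKKK
KKKKKKK
BBBKKWK
BBBKKBK
KBBKKBK
KKKKKKK
After op 6 fill(1,4,Y) [31 cells changed]:
YYYYYYY
YYYYYYY
BBBYYWY
BBBYYBY
YBBYYBY
YYYYYYY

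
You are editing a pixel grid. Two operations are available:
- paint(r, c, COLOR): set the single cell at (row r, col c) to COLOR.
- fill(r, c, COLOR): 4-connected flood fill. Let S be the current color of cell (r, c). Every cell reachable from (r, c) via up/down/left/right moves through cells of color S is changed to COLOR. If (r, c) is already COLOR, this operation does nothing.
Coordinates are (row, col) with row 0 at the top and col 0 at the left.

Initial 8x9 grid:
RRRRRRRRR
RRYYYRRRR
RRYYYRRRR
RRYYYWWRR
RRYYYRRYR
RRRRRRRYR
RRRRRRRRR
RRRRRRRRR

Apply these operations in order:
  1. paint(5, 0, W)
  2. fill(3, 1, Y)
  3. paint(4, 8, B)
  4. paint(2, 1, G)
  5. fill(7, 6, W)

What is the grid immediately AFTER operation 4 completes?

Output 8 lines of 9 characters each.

Answer: YYYYYYYYY
YYYYYYYYY
YGYYYYYYY
YYYYYWWYY
YYYYYYYYB
WYYYYYYYY
YYYYYYYYY
YYYYYYYYY

Derivation:
After op 1 paint(5,0,W):
RRRRRRRRR
RRYYYRRRR
RRYYYRRRR
RRYYYWWRR
RRYYYRRYR
WRRRRRRYR
RRRRRRRRR
RRRRRRRRR
After op 2 fill(3,1,Y) [55 cells changed]:
YYYYYYYYY
YYYYYYYYY
YYYYYYYYY
YYYYYWWYY
YYYYYYYYY
WYYYYYYYY
YYYYYYYYY
YYYYYYYYY
After op 3 paint(4,8,B):
YYYYYYYYY
YYYYYYYYY
YYYYYYYYY
YYYYYWWYY
YYYYYYYYB
WYYYYYYYY
YYYYYYYYY
YYYYYYYYY
After op 4 paint(2,1,G):
YYYYYYYYY
YYYYYYYYY
YGYYYYYYY
YYYYYWWYY
YYYYYYYYB
WYYYYYYYY
YYYYYYYYY
YYYYYYYYY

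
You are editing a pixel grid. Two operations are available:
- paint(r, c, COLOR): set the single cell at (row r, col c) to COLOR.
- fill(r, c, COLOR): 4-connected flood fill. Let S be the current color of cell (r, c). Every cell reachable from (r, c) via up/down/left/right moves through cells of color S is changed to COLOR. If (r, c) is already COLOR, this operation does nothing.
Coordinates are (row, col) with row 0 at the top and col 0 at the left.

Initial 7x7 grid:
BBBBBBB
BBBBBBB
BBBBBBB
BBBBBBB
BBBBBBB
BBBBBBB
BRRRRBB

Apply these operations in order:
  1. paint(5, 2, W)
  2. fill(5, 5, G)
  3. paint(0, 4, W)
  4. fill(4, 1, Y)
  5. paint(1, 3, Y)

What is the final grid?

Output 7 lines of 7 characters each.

Answer: YYYYWYY
YYYYYYY
YYYYYYY
YYYYYYY
YYYYYYY
YYWYYYY
YRRRRYY

Derivation:
After op 1 paint(5,2,W):
BBBBBBB
BBBBBBB
BBBBBBB
BBBBBBB
BBBBBBB
BBWBBBB
BRRRRBB
After op 2 fill(5,5,G) [44 cells changed]:
GGGGGGG
GGGGGGG
GGGGGGG
GGGGGGG
GGGGGGG
GGWGGGG
GRRRRGG
After op 3 paint(0,4,W):
GGGGWGG
GGGGGGG
GGGGGGG
GGGGGGG
GGGGGGG
GGWGGGG
GRRRRGG
After op 4 fill(4,1,Y) [43 cells changed]:
YYYYWYY
YYYYYYY
YYYYYYY
YYYYYYY
YYYYYYY
YYWYYYY
YRRRRYY
After op 5 paint(1,3,Y):
YYYYWYY
YYYYYYY
YYYYYYY
YYYYYYY
YYYYYYY
YYWYYYY
YRRRRYY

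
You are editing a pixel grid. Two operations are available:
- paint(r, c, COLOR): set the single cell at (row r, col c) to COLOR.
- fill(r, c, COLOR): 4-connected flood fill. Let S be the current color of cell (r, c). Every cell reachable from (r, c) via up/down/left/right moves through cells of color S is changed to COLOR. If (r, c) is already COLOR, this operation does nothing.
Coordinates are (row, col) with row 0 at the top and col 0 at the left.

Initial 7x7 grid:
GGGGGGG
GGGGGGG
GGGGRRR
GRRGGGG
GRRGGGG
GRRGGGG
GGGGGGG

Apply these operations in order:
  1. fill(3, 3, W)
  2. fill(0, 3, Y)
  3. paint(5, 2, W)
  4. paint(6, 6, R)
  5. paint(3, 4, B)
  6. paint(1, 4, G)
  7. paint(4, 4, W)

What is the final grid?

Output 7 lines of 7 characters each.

After op 1 fill(3,3,W) [40 cells changed]:
WWWWWWW
WWWWWWW
WWWWRRR
WRRWWWW
WRRWWWW
WRRWWWW
WWWWWWW
After op 2 fill(0,3,Y) [40 cells changed]:
YYYYYYY
YYYYYYY
YYYYRRR
YRRYYYY
YRRYYYY
YRRYYYY
YYYYYYY
After op 3 paint(5,2,W):
YYYYYYY
YYYYYYY
YYYYRRR
YRRYYYY
YRRYYYY
YRWYYYY
YYYYYYY
After op 4 paint(6,6,R):
YYYYYYY
YYYYYYY
YYYYRRR
YRRYYYY
YRRYYYY
YRWYYYY
YYYYYYR
After op 5 paint(3,4,B):
YYYYYYY
YYYYYYY
YYYYRRR
YRRYBYY
YRRYYYY
YRWYYYY
YYYYYYR
After op 6 paint(1,4,G):
YYYYYYY
YYYYGYY
YYYYRRR
YRRYBYY
YRRYYYY
YRWYYYY
YYYYYYR
After op 7 paint(4,4,W):
YYYYYYY
YYYYGYY
YYYYRRR
YRRYBYY
YRRYWYY
YRWYYYY
YYYYYYR

Answer: YYYYYYY
YYYYGYY
YYYYRRR
YRRYBYY
YRRYWYY
YRWYYYY
YYYYYYR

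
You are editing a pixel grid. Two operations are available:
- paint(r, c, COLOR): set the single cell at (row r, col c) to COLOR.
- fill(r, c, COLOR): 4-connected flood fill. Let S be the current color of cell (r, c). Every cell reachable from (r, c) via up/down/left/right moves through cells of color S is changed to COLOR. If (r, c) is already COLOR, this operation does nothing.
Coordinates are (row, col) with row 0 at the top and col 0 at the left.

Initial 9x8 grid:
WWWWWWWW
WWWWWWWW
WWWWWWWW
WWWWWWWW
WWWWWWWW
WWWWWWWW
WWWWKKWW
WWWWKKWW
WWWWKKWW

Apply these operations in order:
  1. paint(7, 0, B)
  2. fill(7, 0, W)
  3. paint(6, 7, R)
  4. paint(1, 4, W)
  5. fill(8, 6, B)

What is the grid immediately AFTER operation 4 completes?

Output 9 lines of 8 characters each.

After op 1 paint(7,0,B):
WWWWWWWW
WWWWWWWW
WWWWWWWW
WWWWWWWW
WWWWWWWW
WWWWWWWW
WWWWKKWW
BWWWKKWW
WWWWKKWW
After op 2 fill(7,0,W) [1 cells changed]:
WWWWWWWW
WWWWWWWW
WWWWWWWW
WWWWWWWW
WWWWWWWW
WWWWWWWW
WWWWKKWW
WWWWKKWW
WWWWKKWW
After op 3 paint(6,7,R):
WWWWWWWW
WWWWWWWW
WWWWWWWW
WWWWWWWW
WWWWWWWW
WWWWWWWW
WWWWKKWR
WWWWKKWW
WWWWKKWW
After op 4 paint(1,4,W):
WWWWWWWW
WWWWWWWW
WWWWWWWW
WWWWWWWW
WWWWWWWW
WWWWWWWW
WWWWKKWR
WWWWKKWW
WWWWKKWW

Answer: WWWWWWWW
WWWWWWWW
WWWWWWWW
WWWWWWWW
WWWWWWWW
WWWWWWWW
WWWWKKWR
WWWWKKWW
WWWWKKWW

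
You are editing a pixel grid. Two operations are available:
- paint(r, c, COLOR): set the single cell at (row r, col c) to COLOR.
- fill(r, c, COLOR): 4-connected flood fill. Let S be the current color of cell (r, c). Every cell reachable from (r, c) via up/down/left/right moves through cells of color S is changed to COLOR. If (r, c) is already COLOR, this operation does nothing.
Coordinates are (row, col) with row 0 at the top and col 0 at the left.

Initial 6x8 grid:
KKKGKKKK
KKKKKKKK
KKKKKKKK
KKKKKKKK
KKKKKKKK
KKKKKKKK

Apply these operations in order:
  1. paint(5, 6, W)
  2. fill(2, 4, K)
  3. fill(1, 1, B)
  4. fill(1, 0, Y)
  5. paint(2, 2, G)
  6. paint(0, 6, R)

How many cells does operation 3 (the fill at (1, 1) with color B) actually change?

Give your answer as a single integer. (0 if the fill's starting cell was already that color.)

Answer: 46

Derivation:
After op 1 paint(5,6,W):
KKKGKKKK
KKKKKKKK
KKKKKKKK
KKKKKKKK
KKKKKKKK
KKKKKKWK
After op 2 fill(2,4,K) [0 cells changed]:
KKKGKKKK
KKKKKKKK
KKKKKKKK
KKKKKKKK
KKKKKKKK
KKKKKKWK
After op 3 fill(1,1,B) [46 cells changed]:
BBBGBBBB
BBBBBBBB
BBBBBBBB
BBBBBBBB
BBBBBBBB
BBBBBBWB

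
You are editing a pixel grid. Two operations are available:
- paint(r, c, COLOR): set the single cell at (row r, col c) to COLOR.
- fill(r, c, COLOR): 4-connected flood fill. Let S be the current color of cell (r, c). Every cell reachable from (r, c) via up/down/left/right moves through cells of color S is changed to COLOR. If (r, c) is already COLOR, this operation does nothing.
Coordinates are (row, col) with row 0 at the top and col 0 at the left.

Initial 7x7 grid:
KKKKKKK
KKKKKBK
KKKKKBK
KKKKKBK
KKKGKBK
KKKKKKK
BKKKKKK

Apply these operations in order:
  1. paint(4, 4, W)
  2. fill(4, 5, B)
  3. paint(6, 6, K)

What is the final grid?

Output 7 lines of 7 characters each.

Answer: KKKKKKK
KKKKKBK
KKKKKBK
KKKKKBK
KKKGWBK
KKKKKKK
BKKKKKK

Derivation:
After op 1 paint(4,4,W):
KKKKKKK
KKKKKBK
KKKKKBK
KKKKKBK
KKKGWBK
KKKKKKK
BKKKKKK
After op 2 fill(4,5,B) [0 cells changed]:
KKKKKKK
KKKKKBK
KKKKKBK
KKKKKBK
KKKGWBK
KKKKKKK
BKKKKKK
After op 3 paint(6,6,K):
KKKKKKK
KKKKKBK
KKKKKBK
KKKKKBK
KKKGWBK
KKKKKKK
BKKKKKK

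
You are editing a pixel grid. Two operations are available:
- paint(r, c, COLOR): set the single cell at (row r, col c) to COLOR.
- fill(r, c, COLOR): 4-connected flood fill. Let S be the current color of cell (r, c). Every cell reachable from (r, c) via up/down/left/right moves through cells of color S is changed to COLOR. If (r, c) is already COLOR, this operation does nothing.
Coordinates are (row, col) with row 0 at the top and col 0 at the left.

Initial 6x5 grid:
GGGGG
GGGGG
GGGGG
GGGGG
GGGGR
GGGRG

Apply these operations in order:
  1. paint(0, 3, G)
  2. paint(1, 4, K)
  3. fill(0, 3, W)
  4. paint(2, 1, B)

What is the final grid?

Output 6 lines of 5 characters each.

Answer: WWWWW
WWWWK
WBWWW
WWWWW
WWWWR
WWWRG

Derivation:
After op 1 paint(0,3,G):
GGGGG
GGGGG
GGGGG
GGGGG
GGGGR
GGGRG
After op 2 paint(1,4,K):
GGGGG
GGGGK
GGGGG
GGGGG
GGGGR
GGGRG
After op 3 fill(0,3,W) [26 cells changed]:
WWWWW
WWWWK
WWWWW
WWWWW
WWWWR
WWWRG
After op 4 paint(2,1,B):
WWWWW
WWWWK
WBWWW
WWWWW
WWWWR
WWWRG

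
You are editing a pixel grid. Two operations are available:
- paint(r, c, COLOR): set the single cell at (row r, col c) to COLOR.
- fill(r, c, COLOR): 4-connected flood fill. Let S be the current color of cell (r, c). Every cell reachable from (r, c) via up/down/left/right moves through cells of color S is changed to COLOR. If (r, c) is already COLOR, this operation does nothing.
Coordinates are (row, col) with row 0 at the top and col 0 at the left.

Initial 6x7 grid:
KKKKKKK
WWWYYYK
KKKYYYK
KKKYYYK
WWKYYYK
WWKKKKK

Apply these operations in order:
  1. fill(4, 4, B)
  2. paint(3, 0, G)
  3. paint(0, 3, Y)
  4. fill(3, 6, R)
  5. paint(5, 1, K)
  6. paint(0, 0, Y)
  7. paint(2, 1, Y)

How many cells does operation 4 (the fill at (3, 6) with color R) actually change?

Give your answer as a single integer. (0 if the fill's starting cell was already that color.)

Answer: 18

Derivation:
After op 1 fill(4,4,B) [12 cells changed]:
KKKKKKK
WWWBBBK
KKKBBBK
KKKBBBK
WWKBBBK
WWKKKKK
After op 2 paint(3,0,G):
KKKKKKK
WWWBBBK
KKKBBBK
GKKBBBK
WWKBBBK
WWKKKKK
After op 3 paint(0,3,Y):
KKKYKKK
WWWBBBK
KKKBBBK
GKKBBBK
WWKBBBK
WWKKKKK
After op 4 fill(3,6,R) [18 cells changed]:
KKKYRRR
WWWBBBR
RRRBBBR
GRRBBBR
WWRBBBR
WWRRRRR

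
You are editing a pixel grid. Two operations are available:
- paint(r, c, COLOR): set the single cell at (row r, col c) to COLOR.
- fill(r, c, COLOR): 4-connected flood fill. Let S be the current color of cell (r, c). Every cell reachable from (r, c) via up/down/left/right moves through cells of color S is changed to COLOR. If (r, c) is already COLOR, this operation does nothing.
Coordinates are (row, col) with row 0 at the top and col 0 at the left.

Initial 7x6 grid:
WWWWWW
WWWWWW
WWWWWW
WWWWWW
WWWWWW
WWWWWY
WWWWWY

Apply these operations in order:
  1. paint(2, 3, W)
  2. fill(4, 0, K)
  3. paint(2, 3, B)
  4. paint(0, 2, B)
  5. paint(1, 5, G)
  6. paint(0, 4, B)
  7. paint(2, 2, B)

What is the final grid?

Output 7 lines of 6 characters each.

Answer: KKBKBK
KKKKKG
KKBBKK
KKKKKK
KKKKKK
KKKKKY
KKKKKY

Derivation:
After op 1 paint(2,3,W):
WWWWWW
WWWWWW
WWWWWW
WWWWWW
WWWWWW
WWWWWY
WWWWWY
After op 2 fill(4,0,K) [40 cells changed]:
KKKKKK
KKKKKK
KKKKKK
KKKKKK
KKKKKK
KKKKKY
KKKKKY
After op 3 paint(2,3,B):
KKKKKK
KKKKKK
KKKBKK
KKKKKK
KKKKKK
KKKKKY
KKKKKY
After op 4 paint(0,2,B):
KKBKKK
KKKKKK
KKKBKK
KKKKKK
KKKKKK
KKKKKY
KKKKKY
After op 5 paint(1,5,G):
KKBKKK
KKKKKG
KKKBKK
KKKKKK
KKKKKK
KKKKKY
KKKKKY
After op 6 paint(0,4,B):
KKBKBK
KKKKKG
KKKBKK
KKKKKK
KKKKKK
KKKKKY
KKKKKY
After op 7 paint(2,2,B):
KKBKBK
KKKKKG
KKBBKK
KKKKKK
KKKKKK
KKKKKY
KKKKKY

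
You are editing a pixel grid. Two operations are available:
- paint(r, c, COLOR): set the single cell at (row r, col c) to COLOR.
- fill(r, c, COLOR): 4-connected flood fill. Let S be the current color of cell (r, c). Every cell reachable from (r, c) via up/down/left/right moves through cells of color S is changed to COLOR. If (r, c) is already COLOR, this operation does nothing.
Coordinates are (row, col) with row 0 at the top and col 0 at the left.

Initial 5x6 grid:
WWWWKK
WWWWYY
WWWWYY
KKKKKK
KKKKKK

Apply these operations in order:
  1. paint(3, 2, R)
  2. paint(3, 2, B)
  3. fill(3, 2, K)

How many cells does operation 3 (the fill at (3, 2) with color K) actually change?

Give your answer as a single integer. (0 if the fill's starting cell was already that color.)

Answer: 1

Derivation:
After op 1 paint(3,2,R):
WWWWKK
WWWWYY
WWWWYY
KKRKKK
KKKKKK
After op 2 paint(3,2,B):
WWWWKK
WWWWYY
WWWWYY
KKBKKK
KKKKKK
After op 3 fill(3,2,K) [1 cells changed]:
WWWWKK
WWWWYY
WWWWYY
KKKKKK
KKKKKK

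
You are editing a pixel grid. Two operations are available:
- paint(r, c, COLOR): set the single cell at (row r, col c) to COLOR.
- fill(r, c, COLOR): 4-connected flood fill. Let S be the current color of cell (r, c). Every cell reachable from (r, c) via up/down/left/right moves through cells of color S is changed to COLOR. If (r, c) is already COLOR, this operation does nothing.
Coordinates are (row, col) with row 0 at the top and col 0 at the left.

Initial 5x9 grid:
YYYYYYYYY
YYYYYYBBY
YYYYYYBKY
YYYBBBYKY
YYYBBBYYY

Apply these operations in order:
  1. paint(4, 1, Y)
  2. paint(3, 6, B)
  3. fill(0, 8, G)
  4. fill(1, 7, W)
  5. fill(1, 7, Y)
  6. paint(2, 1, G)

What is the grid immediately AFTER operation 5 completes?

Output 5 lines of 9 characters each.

After op 1 paint(4,1,Y):
YYYYYYYYY
YYYYYYBBY
YYYYYYBKY
YYYBBBYKY
YYYBBBYYY
After op 2 paint(3,6,B):
YYYYYYYYY
YYYYYYBBY
YYYYYYBKY
YYYBBBBKY
YYYBBBYYY
After op 3 fill(0,8,G) [33 cells changed]:
GGGGGGGGG
GGGGGGBBG
GGGGGGBKG
GGGBBBBKG
GGGBBBGGG
After op 4 fill(1,7,W) [10 cells changed]:
GGGGGGGGG
GGGGGGWWG
GGGGGGWKG
GGGWWWWKG
GGGWWWGGG
After op 5 fill(1,7,Y) [10 cells changed]:
GGGGGGGGG
GGGGGGYYG
GGGGGGYKG
GGGYYYYKG
GGGYYYGGG

Answer: GGGGGGGGG
GGGGGGYYG
GGGGGGYKG
GGGYYYYKG
GGGYYYGGG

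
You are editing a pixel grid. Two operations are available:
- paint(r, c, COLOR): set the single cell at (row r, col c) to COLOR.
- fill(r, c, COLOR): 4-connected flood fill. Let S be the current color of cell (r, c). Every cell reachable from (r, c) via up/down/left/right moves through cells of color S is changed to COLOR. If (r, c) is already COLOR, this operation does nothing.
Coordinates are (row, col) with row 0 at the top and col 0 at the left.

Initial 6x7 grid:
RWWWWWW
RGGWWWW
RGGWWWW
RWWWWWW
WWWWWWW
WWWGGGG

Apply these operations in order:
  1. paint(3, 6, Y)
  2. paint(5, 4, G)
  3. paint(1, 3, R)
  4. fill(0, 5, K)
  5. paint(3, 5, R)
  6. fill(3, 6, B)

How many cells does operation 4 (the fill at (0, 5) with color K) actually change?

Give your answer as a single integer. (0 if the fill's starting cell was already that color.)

After op 1 paint(3,6,Y):
RWWWWWW
RGGWWWW
RGGWWWW
RWWWWWY
WWWWWWW
WWWGGGG
After op 2 paint(5,4,G):
RWWWWWW
RGGWWWW
RGGWWWW
RWWWWWY
WWWWWWW
WWWGGGG
After op 3 paint(1,3,R):
RWWWWWW
RGGRWWW
RGGWWWW
RWWWWWY
WWWWWWW
WWWGGGG
After op 4 fill(0,5,K) [28 cells changed]:
RKKKKKK
RGGRKKK
RGGKKKK
RKKKKKY
KKKKKKK
KKKGGGG

Answer: 28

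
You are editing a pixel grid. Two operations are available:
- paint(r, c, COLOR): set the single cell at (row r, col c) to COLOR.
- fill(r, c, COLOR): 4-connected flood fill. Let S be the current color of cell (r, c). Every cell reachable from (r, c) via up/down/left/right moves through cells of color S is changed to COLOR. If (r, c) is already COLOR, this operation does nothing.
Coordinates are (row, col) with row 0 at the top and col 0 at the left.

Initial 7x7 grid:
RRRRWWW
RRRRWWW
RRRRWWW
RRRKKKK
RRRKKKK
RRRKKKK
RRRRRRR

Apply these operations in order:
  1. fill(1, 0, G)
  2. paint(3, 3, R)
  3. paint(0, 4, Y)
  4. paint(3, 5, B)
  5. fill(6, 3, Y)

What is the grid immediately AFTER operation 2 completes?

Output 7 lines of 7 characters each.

After op 1 fill(1,0,G) [28 cells changed]:
GGGGWWW
GGGGWWW
GGGGWWW
GGGKKKK
GGGKKKK
GGGKKKK
GGGGGGG
After op 2 paint(3,3,R):
GGGGWWW
GGGGWWW
GGGGWWW
GGGRKKK
GGGKKKK
GGGKKKK
GGGGGGG

Answer: GGGGWWW
GGGGWWW
GGGGWWW
GGGRKKK
GGGKKKK
GGGKKKK
GGGGGGG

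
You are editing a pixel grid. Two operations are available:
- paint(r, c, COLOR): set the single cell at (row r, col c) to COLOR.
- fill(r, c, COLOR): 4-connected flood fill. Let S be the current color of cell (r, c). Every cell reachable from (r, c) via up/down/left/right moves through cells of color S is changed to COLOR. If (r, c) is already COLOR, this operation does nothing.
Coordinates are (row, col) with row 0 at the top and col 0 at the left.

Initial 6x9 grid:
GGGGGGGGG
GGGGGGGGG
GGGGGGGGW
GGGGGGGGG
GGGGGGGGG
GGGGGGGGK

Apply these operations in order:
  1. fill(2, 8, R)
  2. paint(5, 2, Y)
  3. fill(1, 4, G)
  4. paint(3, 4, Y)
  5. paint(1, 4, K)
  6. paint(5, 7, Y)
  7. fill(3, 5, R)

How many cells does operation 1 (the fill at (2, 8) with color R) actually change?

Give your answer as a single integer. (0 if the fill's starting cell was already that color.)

Answer: 1

Derivation:
After op 1 fill(2,8,R) [1 cells changed]:
GGGGGGGGG
GGGGGGGGG
GGGGGGGGR
GGGGGGGGG
GGGGGGGGG
GGGGGGGGK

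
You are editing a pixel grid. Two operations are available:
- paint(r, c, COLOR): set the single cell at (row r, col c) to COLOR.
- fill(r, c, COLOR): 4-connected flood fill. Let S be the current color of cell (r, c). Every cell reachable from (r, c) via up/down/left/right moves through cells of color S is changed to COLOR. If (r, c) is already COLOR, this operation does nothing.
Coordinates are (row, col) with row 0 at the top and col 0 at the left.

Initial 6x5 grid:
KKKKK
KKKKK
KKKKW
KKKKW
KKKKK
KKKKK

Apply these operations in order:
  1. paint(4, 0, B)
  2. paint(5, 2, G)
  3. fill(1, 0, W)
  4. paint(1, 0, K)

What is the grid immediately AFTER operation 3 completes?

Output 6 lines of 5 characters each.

Answer: WWWWW
WWWWW
WWWWW
WWWWW
BWWWW
WWGWW

Derivation:
After op 1 paint(4,0,B):
KKKKK
KKKKK
KKKKW
KKKKW
BKKKK
KKKKK
After op 2 paint(5,2,G):
KKKKK
KKKKK
KKKKW
KKKKW
BKKKK
KKGKK
After op 3 fill(1,0,W) [26 cells changed]:
WWWWW
WWWWW
WWWWW
WWWWW
BWWWW
WWGWW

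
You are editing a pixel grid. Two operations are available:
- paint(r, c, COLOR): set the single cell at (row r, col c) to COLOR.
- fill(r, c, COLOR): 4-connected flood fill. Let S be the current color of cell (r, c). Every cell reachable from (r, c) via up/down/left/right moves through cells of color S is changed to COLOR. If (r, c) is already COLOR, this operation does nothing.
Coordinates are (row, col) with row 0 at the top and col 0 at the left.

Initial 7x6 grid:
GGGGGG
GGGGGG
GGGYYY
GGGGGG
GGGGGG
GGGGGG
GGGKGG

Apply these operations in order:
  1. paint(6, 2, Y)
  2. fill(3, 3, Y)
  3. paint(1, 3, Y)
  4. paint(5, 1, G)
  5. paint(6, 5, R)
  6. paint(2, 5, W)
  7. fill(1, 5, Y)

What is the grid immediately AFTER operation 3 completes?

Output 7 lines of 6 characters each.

Answer: YYYYYY
YYYYYY
YYYYYY
YYYYYY
YYYYYY
YYYYYY
YYYKYY

Derivation:
After op 1 paint(6,2,Y):
GGGGGG
GGGGGG
GGGYYY
GGGGGG
GGGGGG
GGGGGG
GGYKGG
After op 2 fill(3,3,Y) [37 cells changed]:
YYYYYY
YYYYYY
YYYYYY
YYYYYY
YYYYYY
YYYYYY
YYYKYY
After op 3 paint(1,3,Y):
YYYYYY
YYYYYY
YYYYYY
YYYYYY
YYYYYY
YYYYYY
YYYKYY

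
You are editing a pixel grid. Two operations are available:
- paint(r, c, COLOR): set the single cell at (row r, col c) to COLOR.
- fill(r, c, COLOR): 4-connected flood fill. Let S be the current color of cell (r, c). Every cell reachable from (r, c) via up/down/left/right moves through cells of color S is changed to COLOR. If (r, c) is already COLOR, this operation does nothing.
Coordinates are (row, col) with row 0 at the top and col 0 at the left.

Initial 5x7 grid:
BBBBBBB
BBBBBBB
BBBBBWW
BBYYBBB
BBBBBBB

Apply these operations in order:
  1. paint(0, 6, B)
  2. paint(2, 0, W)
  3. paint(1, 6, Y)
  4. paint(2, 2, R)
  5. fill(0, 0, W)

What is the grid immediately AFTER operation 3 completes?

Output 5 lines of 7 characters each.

After op 1 paint(0,6,B):
BBBBBBB
BBBBBBB
BBBBBWW
BBYYBBB
BBBBBBB
After op 2 paint(2,0,W):
BBBBBBB
BBBBBBB
WBBBBWW
BBYYBBB
BBBBBBB
After op 3 paint(1,6,Y):
BBBBBBB
BBBBBBY
WBBBBWW
BBYYBBB
BBBBBBB

Answer: BBBBBBB
BBBBBBY
WBBBBWW
BBYYBBB
BBBBBBB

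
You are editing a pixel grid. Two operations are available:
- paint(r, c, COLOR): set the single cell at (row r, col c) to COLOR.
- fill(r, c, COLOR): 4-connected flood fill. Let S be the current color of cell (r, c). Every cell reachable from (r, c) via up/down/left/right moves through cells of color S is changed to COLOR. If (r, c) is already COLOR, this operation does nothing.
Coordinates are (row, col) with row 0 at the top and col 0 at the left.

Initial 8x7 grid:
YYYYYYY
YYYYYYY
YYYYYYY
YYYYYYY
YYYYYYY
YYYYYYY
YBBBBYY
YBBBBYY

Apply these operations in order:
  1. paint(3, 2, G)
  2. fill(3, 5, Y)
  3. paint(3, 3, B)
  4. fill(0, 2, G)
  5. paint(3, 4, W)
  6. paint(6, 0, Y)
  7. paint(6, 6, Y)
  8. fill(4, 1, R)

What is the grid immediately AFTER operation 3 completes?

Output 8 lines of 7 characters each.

After op 1 paint(3,2,G):
YYYYYYY
YYYYYYY
YYYYYYY
YYGYYYY
YYYYYYY
YYYYYYY
YBBBBYY
YBBBBYY
After op 2 fill(3,5,Y) [0 cells changed]:
YYYYYYY
YYYYYYY
YYYYYYY
YYGYYYY
YYYYYYY
YYYYYYY
YBBBBYY
YBBBBYY
After op 3 paint(3,3,B):
YYYYYYY
YYYYYYY
YYYYYYY
YYGBYYY
YYYYYYY
YYYYYYY
YBBBBYY
YBBBBYY

Answer: YYYYYYY
YYYYYYY
YYYYYYY
YYGBYYY
YYYYYYY
YYYYYYY
YBBBBYY
YBBBBYY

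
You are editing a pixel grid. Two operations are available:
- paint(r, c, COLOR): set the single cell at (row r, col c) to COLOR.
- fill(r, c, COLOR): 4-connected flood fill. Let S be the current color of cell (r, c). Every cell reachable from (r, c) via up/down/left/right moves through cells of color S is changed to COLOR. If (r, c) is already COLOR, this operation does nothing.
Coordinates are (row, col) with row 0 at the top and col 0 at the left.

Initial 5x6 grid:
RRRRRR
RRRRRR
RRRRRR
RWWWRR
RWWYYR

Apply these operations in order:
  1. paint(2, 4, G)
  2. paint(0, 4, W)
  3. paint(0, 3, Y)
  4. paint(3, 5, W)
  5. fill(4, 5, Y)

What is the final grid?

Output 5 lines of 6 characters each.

Answer: RRRYWR
RRRRRR
RRRRGR
RWWWRW
RWWYYY

Derivation:
After op 1 paint(2,4,G):
RRRRRR
RRRRRR
RRRRGR
RWWWRR
RWWYYR
After op 2 paint(0,4,W):
RRRRWR
RRRRRR
RRRRGR
RWWWRR
RWWYYR
After op 3 paint(0,3,Y):
RRRYWR
RRRRRR
RRRRGR
RWWWRR
RWWYYR
After op 4 paint(3,5,W):
RRRYWR
RRRRRR
RRRRGR
RWWWRW
RWWYYR
After op 5 fill(4,5,Y) [1 cells changed]:
RRRYWR
RRRRRR
RRRRGR
RWWWRW
RWWYYY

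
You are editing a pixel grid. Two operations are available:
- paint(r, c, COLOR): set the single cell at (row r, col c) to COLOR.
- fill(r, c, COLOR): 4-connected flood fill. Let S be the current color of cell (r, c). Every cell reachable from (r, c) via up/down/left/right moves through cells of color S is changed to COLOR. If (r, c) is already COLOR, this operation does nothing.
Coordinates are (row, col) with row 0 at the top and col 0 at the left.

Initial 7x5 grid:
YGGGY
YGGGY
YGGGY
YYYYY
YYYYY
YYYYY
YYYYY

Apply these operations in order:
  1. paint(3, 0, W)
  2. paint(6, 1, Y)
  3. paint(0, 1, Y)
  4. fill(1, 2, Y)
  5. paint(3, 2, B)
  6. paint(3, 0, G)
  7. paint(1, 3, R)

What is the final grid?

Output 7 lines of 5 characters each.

After op 1 paint(3,0,W):
YGGGY
YGGGY
YGGGY
WYYYY
YYYYY
YYYYY
YYYYY
After op 2 paint(6,1,Y):
YGGGY
YGGGY
YGGGY
WYYYY
YYYYY
YYYYY
YYYYY
After op 3 paint(0,1,Y):
YYGGY
YGGGY
YGGGY
WYYYY
YYYYY
YYYYY
YYYYY
After op 4 fill(1,2,Y) [8 cells changed]:
YYYYY
YYYYY
YYYYY
WYYYY
YYYYY
YYYYY
YYYYY
After op 5 paint(3,2,B):
YYYYY
YYYYY
YYYYY
WYBYY
YYYYY
YYYYY
YYYYY
After op 6 paint(3,0,G):
YYYYY
YYYYY
YYYYY
GYBYY
YYYYY
YYYYY
YYYYY
After op 7 paint(1,3,R):
YYYYY
YYYRY
YYYYY
GYBYY
YYYYY
YYYYY
YYYYY

Answer: YYYYY
YYYRY
YYYYY
GYBYY
YYYYY
YYYYY
YYYYY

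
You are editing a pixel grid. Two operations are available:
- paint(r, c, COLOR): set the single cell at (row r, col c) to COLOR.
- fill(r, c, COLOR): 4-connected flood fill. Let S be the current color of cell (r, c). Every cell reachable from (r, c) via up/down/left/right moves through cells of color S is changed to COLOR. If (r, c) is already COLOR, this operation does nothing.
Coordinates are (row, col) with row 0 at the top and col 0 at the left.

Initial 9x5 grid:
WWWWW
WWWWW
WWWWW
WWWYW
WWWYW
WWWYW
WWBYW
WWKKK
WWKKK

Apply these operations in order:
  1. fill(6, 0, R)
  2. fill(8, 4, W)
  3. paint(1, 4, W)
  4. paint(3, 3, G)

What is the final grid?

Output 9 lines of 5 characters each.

After op 1 fill(6,0,R) [34 cells changed]:
RRRRR
RRRRR
RRRRR
RRRYR
RRRYR
RRRYR
RRBYR
RRKKK
RRKKK
After op 2 fill(8,4,W) [6 cells changed]:
RRRRR
RRRRR
RRRRR
RRRYR
RRRYR
RRRYR
RRBYR
RRWWW
RRWWW
After op 3 paint(1,4,W):
RRRRR
RRRRW
RRRRR
RRRYR
RRRYR
RRRYR
RRBYR
RRWWW
RRWWW
After op 4 paint(3,3,G):
RRRRR
RRRRW
RRRRR
RRRGR
RRRYR
RRRYR
RRBYR
RRWWW
RRWWW

Answer: RRRRR
RRRRW
RRRRR
RRRGR
RRRYR
RRRYR
RRBYR
RRWWW
RRWWW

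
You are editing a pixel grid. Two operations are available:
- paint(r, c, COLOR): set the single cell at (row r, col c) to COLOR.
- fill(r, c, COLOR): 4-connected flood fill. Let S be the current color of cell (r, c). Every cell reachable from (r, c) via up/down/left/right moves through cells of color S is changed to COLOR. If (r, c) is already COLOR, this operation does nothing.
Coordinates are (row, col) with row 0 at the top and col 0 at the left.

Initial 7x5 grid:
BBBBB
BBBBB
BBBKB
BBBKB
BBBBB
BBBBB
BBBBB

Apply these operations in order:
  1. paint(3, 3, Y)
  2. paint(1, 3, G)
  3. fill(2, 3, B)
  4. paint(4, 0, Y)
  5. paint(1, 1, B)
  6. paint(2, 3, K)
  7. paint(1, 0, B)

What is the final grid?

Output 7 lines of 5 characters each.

After op 1 paint(3,3,Y):
BBBBB
BBBBB
BBBKB
BBBYB
BBBBB
BBBBB
BBBBB
After op 2 paint(1,3,G):
BBBBB
BBBGB
BBBKB
BBBYB
BBBBB
BBBBB
BBBBB
After op 3 fill(2,3,B) [1 cells changed]:
BBBBB
BBBGB
BBBBB
BBBYB
BBBBB
BBBBB
BBBBB
After op 4 paint(4,0,Y):
BBBBB
BBBGB
BBBBB
BBBYB
YBBBB
BBBBB
BBBBB
After op 5 paint(1,1,B):
BBBBB
BBBGB
BBBBB
BBBYB
YBBBB
BBBBB
BBBBB
After op 6 paint(2,3,K):
BBBBB
BBBGB
BBBKB
BBBYB
YBBBB
BBBBB
BBBBB
After op 7 paint(1,0,B):
BBBBB
BBBGB
BBBKB
BBBYB
YBBBB
BBBBB
BBBBB

Answer: BBBBB
BBBGB
BBBKB
BBBYB
YBBBB
BBBBB
BBBBB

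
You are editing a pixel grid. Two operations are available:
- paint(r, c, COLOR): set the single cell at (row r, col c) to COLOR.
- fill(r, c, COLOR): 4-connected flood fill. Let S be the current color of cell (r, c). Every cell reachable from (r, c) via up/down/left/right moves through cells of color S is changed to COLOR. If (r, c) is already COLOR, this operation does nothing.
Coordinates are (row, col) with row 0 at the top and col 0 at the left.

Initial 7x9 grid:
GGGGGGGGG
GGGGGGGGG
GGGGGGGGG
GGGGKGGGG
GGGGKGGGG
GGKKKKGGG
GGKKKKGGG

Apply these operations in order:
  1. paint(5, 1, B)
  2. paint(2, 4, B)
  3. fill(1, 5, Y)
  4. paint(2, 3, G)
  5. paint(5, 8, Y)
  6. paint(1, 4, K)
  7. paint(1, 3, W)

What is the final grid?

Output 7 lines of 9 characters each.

After op 1 paint(5,1,B):
GGGGGGGGG
GGGGGGGGG
GGGGGGGGG
GGGGKGGGG
GGGGKGGGG
GBKKKKGGG
GGKKKKGGG
After op 2 paint(2,4,B):
GGGGGGGGG
GGGGGGGGG
GGGGBGGGG
GGGGKGGGG
GGGGKGGGG
GBKKKKGGG
GGKKKKGGG
After op 3 fill(1,5,Y) [51 cells changed]:
YYYYYYYYY
YYYYYYYYY
YYYYBYYYY
YYYYKYYYY
YYYYKYYYY
YBKKKKYYY
YYKKKKYYY
After op 4 paint(2,3,G):
YYYYYYYYY
YYYYYYYYY
YYYGBYYYY
YYYYKYYYY
YYYYKYYYY
YBKKKKYYY
YYKKKKYYY
After op 5 paint(5,8,Y):
YYYYYYYYY
YYYYYYYYY
YYYGBYYYY
YYYYKYYYY
YYYYKYYYY
YBKKKKYYY
YYKKKKYYY
After op 6 paint(1,4,K):
YYYYYYYYY
YYYYKYYYY
YYYGBYYYY
YYYYKYYYY
YYYYKYYYY
YBKKKKYYY
YYKKKKYYY
After op 7 paint(1,3,W):
YYYYYYYYY
YYYWKYYYY
YYYGBYYYY
YYYYKYYYY
YYYYKYYYY
YBKKKKYYY
YYKKKKYYY

Answer: YYYYYYYYY
YYYWKYYYY
YYYGBYYYY
YYYYKYYYY
YYYYKYYYY
YBKKKKYYY
YYKKKKYYY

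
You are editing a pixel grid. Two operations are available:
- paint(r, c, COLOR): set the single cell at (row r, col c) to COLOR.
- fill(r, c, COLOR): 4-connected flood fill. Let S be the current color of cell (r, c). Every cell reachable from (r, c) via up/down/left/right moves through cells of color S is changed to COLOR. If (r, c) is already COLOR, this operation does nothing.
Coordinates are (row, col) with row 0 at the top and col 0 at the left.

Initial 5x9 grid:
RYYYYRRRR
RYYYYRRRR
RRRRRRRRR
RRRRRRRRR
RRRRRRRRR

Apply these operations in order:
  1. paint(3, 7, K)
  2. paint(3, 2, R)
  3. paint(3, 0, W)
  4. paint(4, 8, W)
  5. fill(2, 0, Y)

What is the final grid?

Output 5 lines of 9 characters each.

Answer: YYYYYYYYY
YYYYYYYYY
YYYYYYYYY
WYYYYYYKY
YYYYYYYYW

Derivation:
After op 1 paint(3,7,K):
RYYYYRRRR
RYYYYRRRR
RRRRRRRRR
RRRRRRRKR
RRRRRRRRR
After op 2 paint(3,2,R):
RYYYYRRRR
RYYYYRRRR
RRRRRRRRR
RRRRRRRKR
RRRRRRRRR
After op 3 paint(3,0,W):
RYYYYRRRR
RYYYYRRRR
RRRRRRRRR
WRRRRRRKR
RRRRRRRRR
After op 4 paint(4,8,W):
RYYYYRRRR
RYYYYRRRR
RRRRRRRRR
WRRRRRRKR
RRRRRRRRW
After op 5 fill(2,0,Y) [34 cells changed]:
YYYYYYYYY
YYYYYYYYY
YYYYYYYYY
WYYYYYYKY
YYYYYYYYW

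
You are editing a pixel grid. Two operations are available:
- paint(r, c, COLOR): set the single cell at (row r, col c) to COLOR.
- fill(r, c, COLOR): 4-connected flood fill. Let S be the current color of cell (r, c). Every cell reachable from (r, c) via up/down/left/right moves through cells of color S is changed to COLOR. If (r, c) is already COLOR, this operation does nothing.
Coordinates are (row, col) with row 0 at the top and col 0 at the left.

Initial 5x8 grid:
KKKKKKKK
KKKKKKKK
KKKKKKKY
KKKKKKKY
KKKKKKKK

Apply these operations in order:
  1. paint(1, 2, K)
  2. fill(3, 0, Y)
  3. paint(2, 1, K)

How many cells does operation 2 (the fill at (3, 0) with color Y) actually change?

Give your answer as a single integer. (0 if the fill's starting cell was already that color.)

After op 1 paint(1,2,K):
KKKKKKKK
KKKKKKKK
KKKKKKKY
KKKKKKKY
KKKKKKKK
After op 2 fill(3,0,Y) [38 cells changed]:
YYYYYYYY
YYYYYYYY
YYYYYYYY
YYYYYYYY
YYYYYYYY

Answer: 38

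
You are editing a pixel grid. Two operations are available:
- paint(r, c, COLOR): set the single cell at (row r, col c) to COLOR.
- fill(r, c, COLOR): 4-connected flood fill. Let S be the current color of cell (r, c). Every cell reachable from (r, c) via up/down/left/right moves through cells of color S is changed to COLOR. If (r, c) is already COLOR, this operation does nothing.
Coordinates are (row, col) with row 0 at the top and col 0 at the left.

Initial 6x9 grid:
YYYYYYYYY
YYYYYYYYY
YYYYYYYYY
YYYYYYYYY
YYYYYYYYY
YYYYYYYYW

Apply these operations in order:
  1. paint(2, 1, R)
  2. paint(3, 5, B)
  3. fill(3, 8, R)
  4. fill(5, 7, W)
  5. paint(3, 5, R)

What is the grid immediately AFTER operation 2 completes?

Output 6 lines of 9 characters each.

After op 1 paint(2,1,R):
YYYYYYYYY
YYYYYYYYY
YRYYYYYYY
YYYYYYYYY
YYYYYYYYY
YYYYYYYYW
After op 2 paint(3,5,B):
YYYYYYYYY
YYYYYYYYY
YRYYYYYYY
YYYYYBYYY
YYYYYYYYY
YYYYYYYYW

Answer: YYYYYYYYY
YYYYYYYYY
YRYYYYYYY
YYYYYBYYY
YYYYYYYYY
YYYYYYYYW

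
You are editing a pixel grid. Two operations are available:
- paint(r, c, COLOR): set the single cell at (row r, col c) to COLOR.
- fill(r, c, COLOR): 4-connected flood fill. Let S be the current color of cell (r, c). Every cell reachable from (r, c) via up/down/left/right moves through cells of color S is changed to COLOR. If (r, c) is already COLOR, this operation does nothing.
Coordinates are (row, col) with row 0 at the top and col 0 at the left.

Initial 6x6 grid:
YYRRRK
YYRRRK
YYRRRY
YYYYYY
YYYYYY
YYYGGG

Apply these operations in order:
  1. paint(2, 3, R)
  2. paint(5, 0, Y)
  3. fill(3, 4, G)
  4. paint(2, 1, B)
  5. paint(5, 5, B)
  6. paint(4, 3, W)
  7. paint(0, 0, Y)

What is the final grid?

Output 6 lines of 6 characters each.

After op 1 paint(2,3,R):
YYRRRK
YYRRRK
YYRRRY
YYYYYY
YYYYYY
YYYGGG
After op 2 paint(5,0,Y):
YYRRRK
YYRRRK
YYRRRY
YYYYYY
YYYYYY
YYYGGG
After op 3 fill(3,4,G) [22 cells changed]:
GGRRRK
GGRRRK
GGRRRG
GGGGGG
GGGGGG
GGGGGG
After op 4 paint(2,1,B):
GGRRRK
GGRRRK
GBRRRG
GGGGGG
GGGGGG
GGGGGG
After op 5 paint(5,5,B):
GGRRRK
GGRRRK
GBRRRG
GGGGGG
GGGGGG
GGGGGB
After op 6 paint(4,3,W):
GGRRRK
GGRRRK
GBRRRG
GGGGGG
GGGWGG
GGGGGB
After op 7 paint(0,0,Y):
YGRRRK
GGRRRK
GBRRRG
GGGGGG
GGGWGG
GGGGGB

Answer: YGRRRK
GGRRRK
GBRRRG
GGGGGG
GGGWGG
GGGGGB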